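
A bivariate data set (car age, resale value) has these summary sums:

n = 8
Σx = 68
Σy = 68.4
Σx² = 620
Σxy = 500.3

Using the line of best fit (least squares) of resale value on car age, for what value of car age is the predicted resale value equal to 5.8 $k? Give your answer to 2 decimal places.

Sxx = Σx² − (Σx)²/n = 620 − 578 = 42
Sxy = Σxy − (Σx)(Σy)/n = 500.3 − 581.4 = -81.1
b = Sxy/Sxx = -81.1/42 = -1.930952
a = ȳ − b·x̄ = 8.55 − (-1.930952)·8.5 = 24.963095
Set a + b·x = 5.8: x = (5.8 − 24.963095) / (-1.930952) = 9.924168

9.92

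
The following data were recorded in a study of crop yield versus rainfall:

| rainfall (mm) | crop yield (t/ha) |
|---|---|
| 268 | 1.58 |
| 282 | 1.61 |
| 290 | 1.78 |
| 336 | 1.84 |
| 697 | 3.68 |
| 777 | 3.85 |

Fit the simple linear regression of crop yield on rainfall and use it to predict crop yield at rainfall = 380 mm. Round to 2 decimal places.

n = 6, Σx = 2650, Σy = 14.34, Σxy = 7568.31, Σx² = 1437882
Sxx = Σx² − (Σx)²/n = 1437882 − 1170416.666667 = 267465.333333
Sxy = Σxy − (Σx)(Σy)/n = 7568.31 − 6333.5 = 1234.81
b = Sxy/Sxx = 1234.81/267465.333333 = 0.004617
a = ȳ − b·x̄ = 2.39 − 0.004617·441.666667 = 0.350953
ŷ(380) = a + b·380 = 0.350953 + 0.004617·380 = 2.105303

2.11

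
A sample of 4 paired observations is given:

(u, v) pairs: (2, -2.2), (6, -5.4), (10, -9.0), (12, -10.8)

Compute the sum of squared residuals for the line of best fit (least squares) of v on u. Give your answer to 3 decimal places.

0.038

n = 4, Σx = 30, Σy = -27.4, Σxy = -256.4, Σx² = 284, Σy² = 231.64
Sxx = Σx² − (Σx)²/n = 284 − 225 = 59
Sxy = Σxy − (Σx)(Σy)/n = -256.4 − (-205.5) = -50.9
Syy = Σy² − (Σy)²/n = 231.64 − 187.69 = 43.95
b = Sxy/Sxx = -50.9/59 = -0.862712
SSE = Syy − b·Sxy = 43.95 − (-0.862712)·(-50.9) = 0.037966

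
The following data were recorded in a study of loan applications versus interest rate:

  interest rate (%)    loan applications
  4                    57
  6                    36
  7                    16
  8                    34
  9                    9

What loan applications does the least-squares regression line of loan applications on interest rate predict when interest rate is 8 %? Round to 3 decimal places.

20.297

n = 5, Σx = 34, Σy = 152, Σxy = 909, Σx² = 246
Sxx = Σx² − (Σx)²/n = 246 − 231.2 = 14.8
Sxy = Σxy − (Σx)(Σy)/n = 909 − 1033.6 = -124.6
b = Sxy/Sxx = -124.6/14.8 = -8.418919
a = ȳ − b·x̄ = 30.4 − (-8.418919)·6.8 = 87.648649
ŷ(8) = a + b·8 = 87.648649 + (-8.418919)·8 = 20.297297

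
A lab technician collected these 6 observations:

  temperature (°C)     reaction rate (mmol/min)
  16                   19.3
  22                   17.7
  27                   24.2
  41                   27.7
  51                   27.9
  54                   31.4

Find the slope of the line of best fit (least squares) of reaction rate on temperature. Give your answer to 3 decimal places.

0.316

n = 6, Σx = 211, Σy = 148.2, Σxy = 5605.8, Σx² = 8667
Sxx = Σx² − (Σx)²/n = 8667 − 7420.166667 = 1246.833333
Sxy = Σxy − (Σx)(Σy)/n = 5605.8 − 5211.7 = 394.1
b = Sxy/Sxx = 394.1/1246.833333 = 0.316081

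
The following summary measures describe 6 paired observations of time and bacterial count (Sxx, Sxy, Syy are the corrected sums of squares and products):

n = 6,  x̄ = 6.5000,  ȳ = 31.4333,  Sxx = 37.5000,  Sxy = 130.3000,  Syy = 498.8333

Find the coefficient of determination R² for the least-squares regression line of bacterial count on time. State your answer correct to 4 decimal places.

0.9076

R² = Sxy²/(Sxx·Syy) = (130.3)²/(37.5·498.8333) = 0.907616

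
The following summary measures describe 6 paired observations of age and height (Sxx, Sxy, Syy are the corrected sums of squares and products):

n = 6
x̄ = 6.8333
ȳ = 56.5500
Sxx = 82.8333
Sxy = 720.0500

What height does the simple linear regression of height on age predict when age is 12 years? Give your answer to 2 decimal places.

b = Sxy/Sxx = 720.05/82.8333 = 8.692760
a = ȳ − b·x̄ = 56.55 − 8.692760·6.8333 = -2.850237
ŷ(12) = a + b·12 = -2.850237 + 8.692760·12 = 101.462883

101.46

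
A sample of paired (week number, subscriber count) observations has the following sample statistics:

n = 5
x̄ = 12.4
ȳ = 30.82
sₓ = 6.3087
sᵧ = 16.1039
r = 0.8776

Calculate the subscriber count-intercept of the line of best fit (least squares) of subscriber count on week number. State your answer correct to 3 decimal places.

b = r · sᵧ/sₓ = 0.8776 · 16.1039/6.3087 = 2.240205
a = ȳ − b·x̄ = 30.82 − 2.240205·12.4 = 3.041455

3.041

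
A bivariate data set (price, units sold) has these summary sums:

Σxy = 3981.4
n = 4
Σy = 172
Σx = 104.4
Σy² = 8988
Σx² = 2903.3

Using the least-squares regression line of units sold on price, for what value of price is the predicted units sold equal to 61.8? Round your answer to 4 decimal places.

19.4930

Sxx = Σx² − (Σx)²/n = 2903.3 − 2724.84 = 178.46
Sxy = Σxy − (Σx)(Σy)/n = 3981.4 − 4489.2 = -507.8
b = Sxy/Sxx = -507.8/178.46 = -2.845456
a = ȳ − b·x̄ = 43 − (-2.845456)·26.1 = 117.266390
Set a + b·x = 61.8: x = (61.8 − 117.266390) / (-2.845456) = 19.492974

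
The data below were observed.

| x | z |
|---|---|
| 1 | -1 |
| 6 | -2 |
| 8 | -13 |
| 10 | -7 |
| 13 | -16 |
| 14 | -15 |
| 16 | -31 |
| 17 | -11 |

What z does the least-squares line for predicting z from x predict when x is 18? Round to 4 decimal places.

n = 8, Σx = 85, Σy = -96, Σxy = -1288, Σx² = 1111
Sxx = Σx² − (Σx)²/n = 1111 − 903.125 = 207.875
Sxy = Σxy − (Σx)(Σy)/n = -1288 − (-1020) = -268
b = Sxy/Sxx = -268/207.875 = -1.289236
a = ȳ − b·x̄ = -12 − (-1.289236)·10.625 = 1.698136
ŷ(18) = a + b·18 = 1.698136 + (-1.289236)·18 = -21.508118

-21.5081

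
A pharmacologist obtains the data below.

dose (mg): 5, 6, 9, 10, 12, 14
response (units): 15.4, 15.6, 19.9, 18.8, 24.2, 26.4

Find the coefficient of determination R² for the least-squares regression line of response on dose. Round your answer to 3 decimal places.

0.940

n = 6, Σx = 56, Σy = 120.3, Σxy = 1197.7, Σx² = 582, Σy² = 2512.57
Sxx = Σx² − (Σx)²/n = 582 − 522.666667 = 59.333333
Sxy = Σxy − (Σx)(Σy)/n = 1197.7 − 1122.8 = 74.9
Syy = Σy² − (Σy)²/n = 2512.57 − 2412.015 = 100.555
R² = Sxy²/(Sxx·Syy) = (74.9)²/(59.333333·100.555) = 0.940289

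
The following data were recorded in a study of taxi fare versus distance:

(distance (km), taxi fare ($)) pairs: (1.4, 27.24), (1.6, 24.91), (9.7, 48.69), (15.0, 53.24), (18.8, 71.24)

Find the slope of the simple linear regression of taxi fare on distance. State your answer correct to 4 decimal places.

2.4232

n = 5, Σx = 46.5, Σy = 225.32, Σxy = 2688.197, Σx² = 677.05
Sxx = Σx² − (Σx)²/n = 677.05 − 432.45 = 244.6
Sxy = Σxy − (Σx)(Σy)/n = 2688.197 − 2095.476 = 592.721
b = Sxy/Sxx = 592.721/244.6 = 2.423226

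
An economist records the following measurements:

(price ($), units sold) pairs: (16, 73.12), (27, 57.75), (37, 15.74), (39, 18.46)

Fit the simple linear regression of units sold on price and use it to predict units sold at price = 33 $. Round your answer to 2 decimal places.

n = 4, Σx = 119, Σy = 165.07, Σxy = 4031.49, Σx² = 3875
Sxx = Σx² − (Σx)²/n = 3875 − 3540.25 = 334.75
Sxy = Σxy − (Σx)(Σy)/n = 4031.49 − 4910.8325 = -879.3425
b = Sxy/Sxx = -879.3425/334.75 = -2.626863
a = ȳ − b·x̄ = 41.2675 − (-2.626863)·29.75 = 119.416684
ŷ(33) = a + b·33 = 119.416684 + (-2.626863)·33 = 32.730194

32.73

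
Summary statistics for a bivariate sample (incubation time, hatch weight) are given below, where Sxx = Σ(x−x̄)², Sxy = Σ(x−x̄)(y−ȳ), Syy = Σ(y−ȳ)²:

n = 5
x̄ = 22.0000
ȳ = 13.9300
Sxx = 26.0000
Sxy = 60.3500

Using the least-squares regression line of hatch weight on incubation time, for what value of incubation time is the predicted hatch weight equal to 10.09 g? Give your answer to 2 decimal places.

b = Sxy/Sxx = 60.35/26 = 2.321154
a = ȳ − b·x̄ = 13.93 − 2.321154·22 = -37.135385
Set a + b·x = 10.09: x = (10.09 − (-37.135385)) / 2.321154 = 20.345650

20.35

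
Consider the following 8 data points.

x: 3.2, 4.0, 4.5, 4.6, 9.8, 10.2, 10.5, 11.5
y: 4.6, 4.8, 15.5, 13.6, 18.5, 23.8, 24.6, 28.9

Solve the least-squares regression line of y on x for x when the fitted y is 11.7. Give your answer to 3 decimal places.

5.140

n = 8, Σx = 58.3, Σy = 134.3, Σxy = 1180.94, Σx² = 510.23
Sxx = Σx² − (Σx)²/n = 510.23 − 424.86125 = 85.36875
Sxy = Σxy − (Σx)(Σy)/n = 1180.94 − 978.71125 = 202.22875
b = Sxy/Sxx = 202.22875/85.36875 = 2.368885
a = ȳ − b·x̄ = 16.7875 − 2.368885·7.2875 = -0.475749
Set a + b·x = 11.7: x = (11.7 − (-0.475749)) / 2.368885 = 5.139865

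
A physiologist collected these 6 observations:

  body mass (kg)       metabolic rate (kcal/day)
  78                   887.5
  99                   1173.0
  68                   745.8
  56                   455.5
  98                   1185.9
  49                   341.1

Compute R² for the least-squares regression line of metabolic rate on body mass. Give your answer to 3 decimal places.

n = 6, Σx = 448, Σy = 4788.8, Σxy = 394506.5, Σx² = 35650, Σy² = 4449991.16
Sxx = Σx² − (Σx)²/n = 35650 − 33450.666667 = 2199.333333
Sxy = Σxy − (Σx)(Σy)/n = 394506.5 − 357563.733333 = 36942.766667
Syy = Σy² − (Σy)²/n = 4449991.16 − 3822100.906667 = 627890.253333
R² = Sxy²/(Sxx·Syy) = (36942.766667)²/(2199.333333·627890.253333) = 0.988289

0.988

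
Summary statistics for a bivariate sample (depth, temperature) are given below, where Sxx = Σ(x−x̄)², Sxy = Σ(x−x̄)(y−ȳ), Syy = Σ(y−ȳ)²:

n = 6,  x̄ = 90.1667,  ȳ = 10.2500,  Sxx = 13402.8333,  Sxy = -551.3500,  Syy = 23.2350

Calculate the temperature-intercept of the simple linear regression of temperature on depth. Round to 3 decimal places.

b = Sxy/Sxx = -551.35/13402.8333 = -0.041137
a = ȳ − b·x̄ = 10.25 − (-0.041137)·90.1667 = 13.959172

13.959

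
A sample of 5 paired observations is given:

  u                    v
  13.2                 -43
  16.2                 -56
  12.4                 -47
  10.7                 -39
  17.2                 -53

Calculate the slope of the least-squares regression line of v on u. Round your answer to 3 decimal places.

n = 5, Σx = 69.7, Σy = -238, Σxy = -3386.5, Σx² = 1000.77
Sxx = Σx² − (Σx)²/n = 1000.77 − 971.618 = 29.152
Sxy = Σxy − (Σx)(Σy)/n = -3386.5 − (-3317.72) = -68.78
b = Sxy/Sxx = -68.78/29.152 = -2.359358

-2.359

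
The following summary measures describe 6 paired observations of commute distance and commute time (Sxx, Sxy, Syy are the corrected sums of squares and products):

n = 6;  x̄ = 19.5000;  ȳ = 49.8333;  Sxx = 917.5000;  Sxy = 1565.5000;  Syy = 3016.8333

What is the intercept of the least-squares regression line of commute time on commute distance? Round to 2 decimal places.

16.56

b = Sxy/Sxx = 1565.5/917.5 = 1.706267
a = ȳ − b·x̄ = 49.8333 − 1.706267·19.5 = 16.561093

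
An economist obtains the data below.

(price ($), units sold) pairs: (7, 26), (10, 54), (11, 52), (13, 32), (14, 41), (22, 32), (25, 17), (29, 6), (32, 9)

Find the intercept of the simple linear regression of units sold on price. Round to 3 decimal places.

57.374

n = 9, Σx = 163, Σy = 269, Σxy = 3875, Σx² = 3609
Sxx = Σx² − (Σx)²/n = 3609 − 2952.111111 = 656.888889
Sxy = Σxy − (Σx)(Σy)/n = 3875 − 4871.888889 = -996.888889
b = Sxy/Sxx = -996.888889/656.888889 = -1.517591
a = ȳ − b·x̄ = 29.888889 − (-1.517591)·18.111111 = 57.374154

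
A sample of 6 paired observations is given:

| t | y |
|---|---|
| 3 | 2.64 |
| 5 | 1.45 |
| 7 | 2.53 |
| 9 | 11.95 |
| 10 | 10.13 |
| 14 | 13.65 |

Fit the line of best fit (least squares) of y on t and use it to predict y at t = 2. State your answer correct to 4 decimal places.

n = 6, Σx = 48, Σy = 42.35, Σxy = 432.83, Σx² = 460
Sxx = Σx² − (Σx)²/n = 460 − 384 = 76
Sxy = Σxy − (Σx)(Σy)/n = 432.83 − 338.8 = 94.03
b = Sxy/Sxx = 94.03/76 = 1.237237
a = ȳ − b·x̄ = 7.058333 − 1.237237·8 = -2.839561
ŷ(2) = a + b·2 = -2.839561 + 1.237237·2 = -0.365088

-0.3651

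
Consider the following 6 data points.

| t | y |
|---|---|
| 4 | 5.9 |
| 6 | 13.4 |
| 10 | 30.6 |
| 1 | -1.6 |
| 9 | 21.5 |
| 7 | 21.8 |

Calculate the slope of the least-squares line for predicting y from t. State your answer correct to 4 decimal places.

3.4584

n = 6, Σx = 37, Σy = 91.6, Σxy = 754.5, Σx² = 283
Sxx = Σx² − (Σx)²/n = 283 − 228.166667 = 54.833333
Sxy = Σxy − (Σx)(Σy)/n = 754.5 − 564.866667 = 189.633333
b = Sxy/Sxx = 189.633333/54.833333 = 3.458359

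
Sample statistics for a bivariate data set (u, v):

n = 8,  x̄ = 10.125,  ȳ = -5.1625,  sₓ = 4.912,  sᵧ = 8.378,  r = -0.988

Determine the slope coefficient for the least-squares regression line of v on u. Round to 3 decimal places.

b = r · sᵧ/sₓ = -0.988 · 8.378/4.912 = -1.685151

-1.685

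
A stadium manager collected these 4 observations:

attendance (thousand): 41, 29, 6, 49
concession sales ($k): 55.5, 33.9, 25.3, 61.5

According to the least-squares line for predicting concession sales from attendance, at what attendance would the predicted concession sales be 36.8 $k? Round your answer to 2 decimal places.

22.93

n = 4, Σx = 125, Σy = 176.2, Σxy = 6423.9, Σx² = 4959
Sxx = Σx² − (Σx)²/n = 4959 − 3906.25 = 1052.75
Sxy = Σxy − (Σx)(Σy)/n = 6423.9 − 5506.25 = 917.65
b = Sxy/Sxx = 917.65/1052.75 = 0.871669
a = ȳ − b·x̄ = 44.05 − 0.871669·31.25 = 16.810330
Set a + b·x = 36.8: x = (36.8 − 16.810330) / 0.871669 = 22.932627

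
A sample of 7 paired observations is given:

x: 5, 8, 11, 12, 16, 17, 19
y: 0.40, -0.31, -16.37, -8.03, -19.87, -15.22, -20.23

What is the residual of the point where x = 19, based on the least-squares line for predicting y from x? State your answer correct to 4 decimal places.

n = 7, Σx = 88, Σy = -79.63, Σxy = -1237.94, Σx² = 1260
Sxx = Σx² − (Σx)²/n = 1260 − 1106.285714 = 153.714286
Sxy = Σxy − (Σx)(Σy)/n = -1237.94 − (-1001.062857) = -236.877143
b = Sxy/Sxx = -236.877143/153.714286 = -1.541022
a = ȳ − b·x̄ = -11.375714 − (-1.541022)·12.571429 = 7.997138
ŷ(19) = 7.997138 + (-1.541022)·19 = -21.282286
residual = y − ŷ = -20.23 − (-21.282286) = 1.052286

1.0523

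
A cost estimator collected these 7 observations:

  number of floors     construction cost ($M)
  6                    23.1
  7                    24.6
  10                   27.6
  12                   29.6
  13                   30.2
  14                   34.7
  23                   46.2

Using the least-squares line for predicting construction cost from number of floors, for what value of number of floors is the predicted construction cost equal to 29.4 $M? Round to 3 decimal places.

11.074

n = 7, Σx = 85, Σy = 216, Σxy = 2883, Σx² = 1223
Sxx = Σx² − (Σx)²/n = 1223 − 1032.142857 = 190.857143
Sxy = Σxy − (Σx)(Σy)/n = 2883 − 2622.857143 = 260.142857
b = Sxy/Sxx = 260.142857/190.857143 = 1.363024
a = ȳ − b·x̄ = 30.857143 − 1.363024·12.142857 = 14.306138
Set a + b·x = 29.4: x = (29.4 − 14.306138) / 1.363024 = 11.073806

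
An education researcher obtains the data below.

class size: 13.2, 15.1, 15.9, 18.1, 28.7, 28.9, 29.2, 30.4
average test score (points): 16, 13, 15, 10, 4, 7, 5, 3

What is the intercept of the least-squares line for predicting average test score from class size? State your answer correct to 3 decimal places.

n = 8, Σx = 179.5, Σy = 73, Σxy = 1381.3, Σx² = 4418.37
Sxx = Σx² − (Σx)²/n = 4418.37 − 4027.53125 = 390.83875
Sxy = Σxy − (Σx)(Σy)/n = 1381.3 − 1637.9375 = -256.6375
b = Sxy/Sxx = -256.6375/390.83875 = -0.656633
a = ȳ − b·x̄ = 9.125 − (-0.656633)·22.4375 = 23.858196

23.858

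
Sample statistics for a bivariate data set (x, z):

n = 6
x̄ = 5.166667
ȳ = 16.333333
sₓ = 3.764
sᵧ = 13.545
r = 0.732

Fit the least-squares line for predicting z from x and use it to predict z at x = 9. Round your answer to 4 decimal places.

b = r · sᵧ/sₓ = 0.732 · 13.545/3.764 = 2.634150
a = ȳ − b·x̄ = 16.333333 − 2.634150·5.166667 = 2.723558
ŷ(9) = a + b·9 = 2.723558 + 2.634150·9 = 26.430907

26.4309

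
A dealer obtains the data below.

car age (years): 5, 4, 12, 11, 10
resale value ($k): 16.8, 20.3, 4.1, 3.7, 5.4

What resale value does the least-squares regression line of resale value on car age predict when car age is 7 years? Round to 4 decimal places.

13.0447

n = 5, Σx = 42, Σy = 50.3, Σxy = 309.1, Σx² = 406
Sxx = Σx² − (Σx)²/n = 406 − 352.8 = 53.2
Sxy = Σxy − (Σx)(Σy)/n = 309.1 − 422.52 = -113.42
b = Sxy/Sxx = -113.42/53.2 = -2.131955
a = ȳ − b·x̄ = 10.06 − (-2.131955)·8.4 = 27.968421
ŷ(7) = a + b·7 = 27.968421 + (-2.131955)·7 = 13.044737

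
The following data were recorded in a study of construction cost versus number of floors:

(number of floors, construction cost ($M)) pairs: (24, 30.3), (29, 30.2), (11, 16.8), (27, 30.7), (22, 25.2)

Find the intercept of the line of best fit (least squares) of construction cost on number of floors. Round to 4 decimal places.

n = 5, Σx = 113, Σy = 133.2, Σxy = 3171.1, Σx² = 2751
Sxx = Σx² − (Σx)²/n = 2751 − 2553.8 = 197.2
Sxy = Σxy − (Σx)(Σy)/n = 3171.1 − 3010.32 = 160.78
b = Sxy/Sxx = 160.78/197.2 = 0.815314
a = ȳ − b·x̄ = 26.64 − 0.815314·22.6 = 8.213895

8.2139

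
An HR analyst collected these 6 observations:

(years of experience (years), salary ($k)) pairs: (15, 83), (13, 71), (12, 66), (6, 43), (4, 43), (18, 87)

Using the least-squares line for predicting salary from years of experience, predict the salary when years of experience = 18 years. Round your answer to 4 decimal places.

88.8488

n = 6, Σx = 68, Σy = 393, Σxy = 4956, Σx² = 914
Sxx = Σx² − (Σx)²/n = 914 − 770.666667 = 143.333333
Sxy = Σxy − (Σx)(Σy)/n = 4956 − 4454 = 502
b = Sxy/Sxx = 502/143.333333 = 3.502326
a = ȳ − b·x̄ = 65.5 − 3.502326·11.333333 = 25.806977
ŷ(18) = a + b·18 = 25.806977 + 3.502326·18 = 88.848837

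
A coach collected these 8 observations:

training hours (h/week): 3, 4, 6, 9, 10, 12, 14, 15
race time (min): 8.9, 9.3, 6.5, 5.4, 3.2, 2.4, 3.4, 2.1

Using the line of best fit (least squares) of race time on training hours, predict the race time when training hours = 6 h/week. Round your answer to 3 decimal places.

n = 8, Σx = 73, Σy = 41.2, Σxy = 291.4, Σx² = 807
Sxx = Σx² − (Σx)²/n = 807 − 666.125 = 140.875
Sxy = Σxy − (Σx)(Σy)/n = 291.4 − 375.95 = -84.55
b = Sxy/Sxx = -84.55/140.875 = -0.600177
a = ȳ − b·x̄ = 5.15 − (-0.600177)·9.125 = 10.626619
ŷ(6) = a + b·6 = 10.626619 + (-0.600177)·6 = 7.025555

7.026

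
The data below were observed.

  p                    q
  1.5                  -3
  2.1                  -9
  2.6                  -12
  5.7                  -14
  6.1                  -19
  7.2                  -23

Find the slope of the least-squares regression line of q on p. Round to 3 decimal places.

-2.744

n = 6, Σx = 25.2, Σy = -80, Σxy = -415.9, Σx² = 134.96
Sxx = Σx² − (Σx)²/n = 134.96 − 105.84 = 29.12
Sxy = Σxy − (Σx)(Σy)/n = -415.9 − (-336) = -79.9
b = Sxy/Sxx = -79.9/29.12 = -2.743819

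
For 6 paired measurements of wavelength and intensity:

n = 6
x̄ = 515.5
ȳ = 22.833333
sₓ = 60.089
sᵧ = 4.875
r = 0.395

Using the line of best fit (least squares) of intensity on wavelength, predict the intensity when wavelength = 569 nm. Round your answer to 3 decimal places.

24.548

b = r · sᵧ/sₓ = 0.395 · 4.875/60.089 = 0.032046
a = ȳ − b·x̄ = 22.833333 − 0.032046·515.5 = 6.313509
ŷ(569) = a + b·569 = 6.313509 + 0.032046·569 = 24.547805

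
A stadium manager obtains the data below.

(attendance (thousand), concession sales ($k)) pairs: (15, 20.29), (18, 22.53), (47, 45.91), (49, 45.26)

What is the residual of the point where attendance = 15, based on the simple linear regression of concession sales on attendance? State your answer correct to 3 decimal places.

n = 4, Σx = 129, Σy = 133.99, Σxy = 5085.4, Σx² = 5159
Sxx = Σx² − (Σx)²/n = 5159 − 4160.25 = 998.75
Sxy = Σxy − (Σx)(Σy)/n = 5085.4 − 4321.1775 = 764.2225
b = Sxy/Sxx = 764.2225/998.75 = 0.765179
a = ȳ − b·x̄ = 33.4975 − 0.765179·32.25 = 8.820478
ŷ(15) = 8.820478 + 0.765179·15 = 20.298163
residual = y − ŷ = 20.29 − 20.298163 = -0.008163

-0.008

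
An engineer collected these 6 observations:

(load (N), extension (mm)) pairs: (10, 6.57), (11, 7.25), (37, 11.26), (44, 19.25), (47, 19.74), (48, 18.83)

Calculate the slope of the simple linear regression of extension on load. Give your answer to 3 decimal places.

n = 6, Σx = 197, Σy = 82.9, Σxy = 3240.69, Σx² = 8039
Sxx = Σx² − (Σx)²/n = 8039 − 6468.166667 = 1570.833333
Sxy = Σxy − (Σx)(Σy)/n = 3240.69 − 2721.883333 = 518.806667
b = Sxy/Sxx = 518.806667/1570.833333 = 0.330275

0.330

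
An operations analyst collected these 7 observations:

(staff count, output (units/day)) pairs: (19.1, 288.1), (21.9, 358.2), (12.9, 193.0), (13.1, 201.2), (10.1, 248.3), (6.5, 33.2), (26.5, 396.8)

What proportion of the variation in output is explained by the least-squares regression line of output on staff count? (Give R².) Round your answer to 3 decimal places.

n = 7, Σx = 110.1, Σy = 1718.8, Σxy = 31711.54, Σx² = 2028.95, Σy² = 509244.66
Sxx = Σx² − (Σx)²/n = 2028.95 − 1731.715714 = 297.234286
Sxy = Σxy − (Σx)(Σy)/n = 31711.54 − 27034.268571 = 4677.271429
Syy = Σy² − (Σy)²/n = 509244.66 − 422039.062857 = 87205.597143
R² = Sxy²/(Sxx·Syy) = (4677.271429)²/(297.234286·87205.597143) = 0.843999

0.844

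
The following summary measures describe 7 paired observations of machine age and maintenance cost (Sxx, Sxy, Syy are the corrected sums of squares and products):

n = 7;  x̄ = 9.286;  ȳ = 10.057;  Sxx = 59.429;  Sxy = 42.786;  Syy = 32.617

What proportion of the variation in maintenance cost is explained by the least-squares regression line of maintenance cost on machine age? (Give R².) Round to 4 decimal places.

0.9444

R² = Sxy²/(Sxx·Syy) = (42.786)²/(59.429·32.617) = 0.944411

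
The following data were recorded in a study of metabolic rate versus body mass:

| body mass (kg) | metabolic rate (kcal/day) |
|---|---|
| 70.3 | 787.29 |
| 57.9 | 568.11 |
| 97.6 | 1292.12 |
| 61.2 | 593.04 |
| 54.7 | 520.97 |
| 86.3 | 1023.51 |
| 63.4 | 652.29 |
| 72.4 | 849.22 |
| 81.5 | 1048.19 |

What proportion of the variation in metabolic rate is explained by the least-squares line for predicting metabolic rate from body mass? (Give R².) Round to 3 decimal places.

0.985

n = 9, Σx = 645.3, Σy = 7334.74, Σxy = 555737.187, Σx² = 47909.05, Σy² = 6528186.6418
Sxx = Σx² − (Σx)²/n = 47909.05 − 46268.01 = 1641.04
Sxy = Σxy − (Σx)(Σy)/n = 555737.187 − 525900.858 = 29836.329
Syy = Σy² − (Σy)²/n = 6528186.6418 − 5977601.207511 = 550585.434289
R² = Sxy²/(Sxx·Syy) = (29836.329)²/(1641.04·550585.434289) = 0.985251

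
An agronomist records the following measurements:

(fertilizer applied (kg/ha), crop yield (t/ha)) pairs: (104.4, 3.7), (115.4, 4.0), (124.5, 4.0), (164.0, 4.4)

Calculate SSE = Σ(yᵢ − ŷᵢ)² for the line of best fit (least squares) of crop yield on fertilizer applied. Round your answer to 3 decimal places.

n = 4, Σx = 508.3, Σy = 16.1, Σxy = 2067.48, Σx² = 66612.77, Σy² = 65.05
Sxx = Σx² − (Σx)²/n = 66612.77 − 64592.2225 = 2020.5475
Sxy = Σxy − (Σx)(Σy)/n = 2067.48 − 2045.9075 = 21.5725
Syy = Σy² − (Σy)²/n = 65.05 − 64.8025 = 0.2475
b = Sxy/Sxx = 21.5725/2020.5475 = 0.010677
SSE = Syy − b·Sxy = 0.2475 − 0.010677·21.5725 = 0.017180

0.017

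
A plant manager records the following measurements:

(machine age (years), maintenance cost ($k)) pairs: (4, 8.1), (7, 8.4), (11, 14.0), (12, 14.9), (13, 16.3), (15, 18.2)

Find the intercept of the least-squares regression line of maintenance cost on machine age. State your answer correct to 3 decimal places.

2.992

n = 6, Σx = 62, Σy = 79.9, Σxy = 908.9, Σx² = 724
Sxx = Σx² − (Σx)²/n = 724 − 640.666667 = 83.333333
Sxy = Σxy − (Σx)(Σy)/n = 908.9 − 825.633333 = 83.266667
b = Sxy/Sxx = 83.266667/83.333333 = 0.9992
a = ȳ − b·x̄ = 13.316667 − 0.9992·10.333333 = 2.9916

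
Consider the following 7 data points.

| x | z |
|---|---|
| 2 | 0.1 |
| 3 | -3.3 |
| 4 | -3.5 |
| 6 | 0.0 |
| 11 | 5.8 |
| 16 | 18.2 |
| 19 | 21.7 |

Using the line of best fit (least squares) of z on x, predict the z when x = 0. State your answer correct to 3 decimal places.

n = 7, Σx = 61, Σy = 39, Σxy = 743.6, Σx² = 803
Sxx = Σx² − (Σx)²/n = 803 − 531.571429 = 271.428571
Sxy = Σxy − (Σx)(Σy)/n = 743.6 − 339.857143 = 403.742857
b = Sxy/Sxx = 403.742857/271.428571 = 1.487474
a = ȳ − b·x̄ = 5.571429 − 1.487474·8.714286 = -7.390842
ŷ(0) = a + b·0 = -7.390842 + 1.487474·0 = -7.390842

-7.391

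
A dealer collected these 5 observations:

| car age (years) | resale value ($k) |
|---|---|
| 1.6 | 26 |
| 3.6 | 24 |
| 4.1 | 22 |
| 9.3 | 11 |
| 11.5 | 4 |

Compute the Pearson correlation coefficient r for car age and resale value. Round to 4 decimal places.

n = 5, Σx = 30.1, Σy = 87, Σxy = 366.5, Σx² = 251.07, Σy² = 1873
Sxx = Σx² − (Σx)²/n = 251.07 − 181.202 = 69.868
Sxy = Σxy − (Σx)(Σy)/n = 366.5 − 523.74 = -157.24
Syy = Σy² − (Σy)²/n = 1873 − 1513.8 = 359.2
r = Sxy/√(Sxx·Syy) = -157.24/√(25096.5856) = -157.24/158.419019 = -0.992558

-0.9926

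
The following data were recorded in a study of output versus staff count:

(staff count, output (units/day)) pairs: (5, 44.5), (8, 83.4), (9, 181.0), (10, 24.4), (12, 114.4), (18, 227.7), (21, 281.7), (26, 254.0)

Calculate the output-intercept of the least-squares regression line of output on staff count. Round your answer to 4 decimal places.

-5.2632

n = 8, Σx = 109, Σy = 1211.1, Σxy = 20753.8, Σx² = 1855
Sxx = Σx² − (Σx)²/n = 1855 − 1485.125 = 369.875
Sxy = Σxy − (Σx)(Σy)/n = 20753.8 − 16501.2375 = 4252.5625
b = Sxy/Sxx = 4252.5625/369.875 = 11.497296
a = ȳ − b·x̄ = 151.3875 − 11.497296·13.625 = -5.263163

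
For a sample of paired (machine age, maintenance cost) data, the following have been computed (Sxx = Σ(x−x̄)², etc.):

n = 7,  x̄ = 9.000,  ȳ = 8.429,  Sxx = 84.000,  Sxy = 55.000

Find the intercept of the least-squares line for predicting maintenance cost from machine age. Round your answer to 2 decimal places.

2.54

b = Sxy/Sxx = 55/84 = 0.654762
a = ȳ − b·x̄ = 8.429 − 0.654762·9 = 2.536143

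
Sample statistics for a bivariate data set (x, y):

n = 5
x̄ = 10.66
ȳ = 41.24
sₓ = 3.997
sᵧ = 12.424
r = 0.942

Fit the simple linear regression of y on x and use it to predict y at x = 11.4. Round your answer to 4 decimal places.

43.4068

b = r · sᵧ/sₓ = 0.942 · 12.424/3.997 = 2.928048
a = ȳ − b·x̄ = 41.24 − 2.928048·10.66 = 10.027008
ŷ(11.4) = a + b·11.4 = 10.027008 + 2.928048·11.4 = 43.406756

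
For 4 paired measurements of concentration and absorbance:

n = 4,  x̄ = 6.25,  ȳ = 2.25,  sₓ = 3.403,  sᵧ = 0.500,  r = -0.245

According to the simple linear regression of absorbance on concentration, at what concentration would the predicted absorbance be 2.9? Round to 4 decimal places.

b = r · sᵧ/sₓ = -0.245 · 0.5/3.403 = -0.035998
a = ȳ − b·x̄ = 2.25 − (-0.035998)·6.25 = 2.474985
Set a + b·x = 2.9: x = (2.9 − 2.474985) / (-0.035998) = -11.806735

-11.8067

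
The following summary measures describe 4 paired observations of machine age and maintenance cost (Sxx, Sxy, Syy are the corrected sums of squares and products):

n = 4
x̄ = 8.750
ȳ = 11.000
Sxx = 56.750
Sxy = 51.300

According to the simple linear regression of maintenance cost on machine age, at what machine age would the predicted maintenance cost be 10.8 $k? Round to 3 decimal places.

b = Sxy/Sxx = 51.3/56.75 = 0.903965
a = ȳ − b·x̄ = 11 − 0.903965·8.75 = 3.090308
Set a + b·x = 10.8: x = (10.8 − 3.090308) / 0.903965 = 8.528752

8.529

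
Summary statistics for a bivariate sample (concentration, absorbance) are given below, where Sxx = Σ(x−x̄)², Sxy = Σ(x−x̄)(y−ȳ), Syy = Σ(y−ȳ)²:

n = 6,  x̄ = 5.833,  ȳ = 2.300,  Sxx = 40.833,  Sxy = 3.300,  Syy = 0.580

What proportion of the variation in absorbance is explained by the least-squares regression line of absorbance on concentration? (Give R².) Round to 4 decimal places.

0.4598

R² = Sxy²/(Sxx·Syy) = (3.3)²/(40.833·0.58) = 0.459821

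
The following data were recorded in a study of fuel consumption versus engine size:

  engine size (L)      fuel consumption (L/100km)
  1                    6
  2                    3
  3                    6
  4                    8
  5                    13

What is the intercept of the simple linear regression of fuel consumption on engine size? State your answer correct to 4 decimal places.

1.5000

n = 5, Σx = 15, Σy = 36, Σxy = 127, Σx² = 55
Sxx = Σx² − (Σx)²/n = 55 − 45 = 10
Sxy = Σxy − (Σx)(Σy)/n = 127 − 108 = 19
b = Sxy/Sxx = 19/10 = 1.9
a = ȳ − b·x̄ = 7.2 − 1.9·3 = 1.5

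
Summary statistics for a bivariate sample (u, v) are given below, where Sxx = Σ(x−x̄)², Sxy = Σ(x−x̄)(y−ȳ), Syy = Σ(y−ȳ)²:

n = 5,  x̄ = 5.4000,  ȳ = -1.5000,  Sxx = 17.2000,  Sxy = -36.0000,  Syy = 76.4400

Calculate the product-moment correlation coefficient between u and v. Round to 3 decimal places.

r = Sxy/√(Sxx·Syy) = -36/√(1314.768) = -36/36.259730 = -0.992837

-0.993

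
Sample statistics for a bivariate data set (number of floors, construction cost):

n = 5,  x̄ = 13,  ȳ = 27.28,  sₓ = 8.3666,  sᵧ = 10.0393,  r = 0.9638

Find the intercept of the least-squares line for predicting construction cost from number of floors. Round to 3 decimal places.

12.246

b = r · sᵧ/sₓ = 0.9638 · 10.0393/8.3666 = 1.156489
a = ȳ − b·x̄ = 27.28 − 1.156489·13 = 12.245648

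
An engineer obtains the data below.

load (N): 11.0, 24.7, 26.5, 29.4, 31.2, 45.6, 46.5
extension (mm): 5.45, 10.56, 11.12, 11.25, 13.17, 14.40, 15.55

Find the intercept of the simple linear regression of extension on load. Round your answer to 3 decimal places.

n = 7, Σx = 214.9, Σy = 81.5, Σxy = 2736.831, Σx² = 7512.75
Sxx = Σx² − (Σx)²/n = 7512.75 − 6597.43 = 915.32
Sxy = Σxy − (Σx)(Σy)/n = 2736.831 − 2502.05 = 234.781
b = Sxy/Sxx = 234.781/915.32 = 0.256502
a = ȳ − b·x̄ = 11.642857 − 0.256502·30.7 = 3.768260

3.768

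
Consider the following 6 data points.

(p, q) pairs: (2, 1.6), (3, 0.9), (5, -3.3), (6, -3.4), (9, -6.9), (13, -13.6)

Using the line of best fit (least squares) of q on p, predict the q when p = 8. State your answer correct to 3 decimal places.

n = 6, Σx = 38, Σy = -24.7, Σxy = -269.9, Σx² = 324
Sxx = Σx² − (Σx)²/n = 324 − 240.666667 = 83.333333
Sxy = Σxy − (Σx)(Σy)/n = -269.9 − (-156.433333) = -113.466667
b = Sxy/Sxx = -113.466667/83.333333 = -1.3616
a = ȳ − b·x̄ = -4.116667 − (-1.3616)·6.333333 = 4.5068
ŷ(8) = a + b·8 = 4.5068 + (-1.3616)·8 = -6.386

-6.386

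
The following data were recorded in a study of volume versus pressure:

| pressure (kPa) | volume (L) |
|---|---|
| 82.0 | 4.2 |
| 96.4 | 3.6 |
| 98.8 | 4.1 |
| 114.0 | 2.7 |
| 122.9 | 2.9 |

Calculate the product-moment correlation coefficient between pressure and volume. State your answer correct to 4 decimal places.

n = 5, Σx = 514.1, Σy = 17.5, Σxy = 1760.73, Σx² = 53878.81, Σy² = 63.11
Sxx = Σx² − (Σx)²/n = 53878.81 − 52859.762 = 1019.048
Sxy = Σxy − (Σx)(Σy)/n = 1760.73 − 1799.35 = -38.62
Syy = Σy² − (Σy)²/n = 63.11 − 61.25 = 1.86
r = Sxy/√(Sxx·Syy) = -38.62/√(1895.42928) = -38.62/43.536528 = -0.887071

-0.8871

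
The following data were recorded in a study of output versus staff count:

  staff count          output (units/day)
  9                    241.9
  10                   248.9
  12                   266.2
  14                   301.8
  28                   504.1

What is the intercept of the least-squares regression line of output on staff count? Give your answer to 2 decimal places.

106.14

n = 5, Σx = 73, Σy = 1562.9, Σxy = 26200.5, Σx² = 1305
Sxx = Σx² − (Σx)²/n = 1305 − 1065.8 = 239.2
Sxy = Σxy − (Σx)(Σy)/n = 26200.5 − 22818.34 = 3382.16
b = Sxy/Sxx = 3382.16/239.2 = 14.139465
a = ȳ − b·x̄ = 312.58 − 14.139465·14.6 = 106.143813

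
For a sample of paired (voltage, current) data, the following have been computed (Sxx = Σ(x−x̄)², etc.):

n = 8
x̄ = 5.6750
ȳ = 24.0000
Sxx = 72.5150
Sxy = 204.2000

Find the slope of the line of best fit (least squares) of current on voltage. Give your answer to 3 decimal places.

b = Sxy/Sxx = 204.2/72.515 = 2.815969

2.816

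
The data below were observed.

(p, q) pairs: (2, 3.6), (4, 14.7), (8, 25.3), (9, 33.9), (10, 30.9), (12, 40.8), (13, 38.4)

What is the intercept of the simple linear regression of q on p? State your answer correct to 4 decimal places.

-0.1504

n = 7, Σx = 58, Σy = 187.6, Σxy = 1871.3, Σx² = 578
Sxx = Σx² − (Σx)²/n = 578 − 480.571429 = 97.428571
Sxy = Σxy − (Σx)(Σy)/n = 1871.3 − 1554.4 = 316.9
b = Sxy/Sxx = 316.9/97.428571 = 3.252639
a = ȳ − b·x̄ = 26.8 − 3.252639·8.285714 = -0.150440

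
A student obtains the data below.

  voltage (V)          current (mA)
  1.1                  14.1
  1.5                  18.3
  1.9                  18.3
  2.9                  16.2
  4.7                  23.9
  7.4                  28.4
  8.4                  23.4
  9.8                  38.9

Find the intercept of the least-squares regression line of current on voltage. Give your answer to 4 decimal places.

n = 8, Σx = 37.7, Σy = 181.5, Σxy = 1024.98, Σx² = 258.93
Sxx = Σx² − (Σx)²/n = 258.93 − 177.66125 = 81.26875
Sxy = Σxy − (Σx)(Σy)/n = 1024.98 − 855.31875 = 169.66125
b = Sxy/Sxx = 169.66125/81.26875 = 2.087657
a = ȳ − b·x̄ = 22.6875 − 2.087657·4.7125 = 12.849418

12.8494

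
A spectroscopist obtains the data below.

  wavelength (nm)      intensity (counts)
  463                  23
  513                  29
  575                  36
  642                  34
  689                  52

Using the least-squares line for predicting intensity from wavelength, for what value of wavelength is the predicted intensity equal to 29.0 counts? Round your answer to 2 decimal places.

n = 5, Σx = 2882, Σy = 174, Σxy = 103882, Σx² = 1695048
Sxx = Σx² − (Σx)²/n = 1695048 − 1661184.8 = 33863.2
Sxy = Σxy − (Σx)(Σy)/n = 103882 − 100293.6 = 3588.4
b = Sxy/Sxx = 3588.4/33863.2 = 0.105968
a = ȳ − b·x̄ = 34.8 − 0.105968·576.4 = -26.279690
Set a + b·x = 29.0: x = (29.0 − (-26.279690)) / 0.105968 = 521.666258

521.67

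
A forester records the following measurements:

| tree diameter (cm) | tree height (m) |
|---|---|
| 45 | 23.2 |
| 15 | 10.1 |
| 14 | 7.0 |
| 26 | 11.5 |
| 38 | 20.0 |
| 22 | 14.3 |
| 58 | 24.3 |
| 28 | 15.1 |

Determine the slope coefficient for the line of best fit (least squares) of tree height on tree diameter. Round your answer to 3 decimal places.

n = 8, Σx = 246, Σy = 125.5, Σxy = 4499.3, Σx² = 9198
Sxx = Σx² − (Σx)²/n = 9198 − 7564.5 = 1633.5
Sxy = Σxy − (Σx)(Σy)/n = 4499.3 − 3859.125 = 640.175
b = Sxy/Sxx = 640.175/1633.5 = 0.391904

0.392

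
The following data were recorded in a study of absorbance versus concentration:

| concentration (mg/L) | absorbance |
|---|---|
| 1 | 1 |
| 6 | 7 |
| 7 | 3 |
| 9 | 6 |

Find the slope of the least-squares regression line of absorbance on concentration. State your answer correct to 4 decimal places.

0.5827

n = 4, Σx = 23, Σy = 17, Σxy = 118, Σx² = 167
Sxx = Σx² − (Σx)²/n = 167 − 132.25 = 34.75
Sxy = Σxy − (Σx)(Σy)/n = 118 − 97.75 = 20.25
b = Sxy/Sxx = 20.25/34.75 = 0.582734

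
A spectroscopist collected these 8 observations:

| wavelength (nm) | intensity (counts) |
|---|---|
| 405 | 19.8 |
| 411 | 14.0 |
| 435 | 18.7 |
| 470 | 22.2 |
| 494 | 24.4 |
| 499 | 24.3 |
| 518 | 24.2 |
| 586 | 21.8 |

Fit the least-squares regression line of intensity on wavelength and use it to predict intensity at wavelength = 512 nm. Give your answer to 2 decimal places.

22.51

n = 8, Σx = 3818, Σy = 169.4, Σxy = 81831.2, Σx² = 1847828
Sxx = Σx² − (Σx)²/n = 1847828 − 1822140.5 = 25687.5
Sxy = Σxy − (Σx)(Σy)/n = 81831.2 − 80846.15 = 985.05
b = Sxy/Sxx = 985.05/25687.5 = 0.038347
a = ȳ − b·x̄ = 21.175 − 0.038347·477.25 = 2.873682
ŷ(512) = a + b·512 = 2.873682 + 0.038347·512 = 22.507574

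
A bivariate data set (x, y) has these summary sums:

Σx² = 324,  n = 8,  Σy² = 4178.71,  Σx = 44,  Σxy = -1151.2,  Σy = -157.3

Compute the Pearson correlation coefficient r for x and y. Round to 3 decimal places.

-0.959

Sxx = Σx² − (Σx)²/n = 324 − 242 = 82
Sxy = Σxy − (Σx)(Σy)/n = -1151.2 − (-865.15) = -286.05
Syy = Σy² − (Σy)²/n = 4178.71 − 3092.91125 = 1085.79875
r = Sxy/√(Sxx·Syy) = -286.05/√(89035.4975) = -286.05/298.388166 = -0.958651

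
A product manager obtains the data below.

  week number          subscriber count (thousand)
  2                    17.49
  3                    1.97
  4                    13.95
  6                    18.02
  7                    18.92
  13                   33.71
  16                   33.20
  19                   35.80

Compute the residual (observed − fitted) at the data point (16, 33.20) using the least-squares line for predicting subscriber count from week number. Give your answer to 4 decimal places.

-0.3504

n = 8, Σx = 70, Σy = 173.06, Σxy = 1986.88, Σx² = 900
Sxx = Σx² − (Σx)²/n = 900 − 612.5 = 287.5
Sxy = Σxy − (Σx)(Σy)/n = 1986.88 − 1514.275 = 472.605
b = Sxy/Sxx = 472.605/287.5 = 1.643843
a = ȳ − b·x̄ = 21.6325 − 1.643843·8.75 = 7.248870
ŷ(16) = 7.248870 + 1.643843·16 = 33.550365
residual = y − ŷ = 33.20 − 33.550365 = -0.350365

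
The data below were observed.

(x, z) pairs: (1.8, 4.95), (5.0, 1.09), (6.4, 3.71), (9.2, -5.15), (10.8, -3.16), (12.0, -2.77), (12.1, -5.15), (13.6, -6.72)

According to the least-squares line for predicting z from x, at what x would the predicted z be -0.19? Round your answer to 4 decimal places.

n = 8, Σx = 70.9, Σy = -13.2, Σxy = -230.351, Σx² = 745.85
Sxx = Σx² − (Σx)²/n = 745.85 − 628.35125 = 117.49875
Sxy = Σxy − (Σx)(Σy)/n = -230.351 − (-116.985) = -113.366
b = Sxy/Sxx = -113.366/117.49875 = -0.964827
a = ȳ − b·x̄ = -1.65 − (-0.964827)·8.8625 = 6.900782
Set a + b·x = -0.19: x = (-0.19 − 6.900782) / (-0.964827) = 7.349276

7.3493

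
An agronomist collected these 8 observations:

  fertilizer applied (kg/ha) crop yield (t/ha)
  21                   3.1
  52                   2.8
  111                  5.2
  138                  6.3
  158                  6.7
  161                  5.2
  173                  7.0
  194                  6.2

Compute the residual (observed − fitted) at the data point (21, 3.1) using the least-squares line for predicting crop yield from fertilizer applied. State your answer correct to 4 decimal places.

n = 8, Σx = 1008, Σy = 42.5, Σxy = 5966.9, Σx² = 152960
Sxx = Σx² − (Σx)²/n = 152960 − 127008 = 25952
Sxy = Σxy − (Σx)(Σy)/n = 5966.9 − 5355 = 611.9
b = Sxy/Sxx = 611.9/25952 = 0.023578
a = ȳ − b·x̄ = 5.3125 − 0.023578·126 = 2.341654
ŷ(21) = 2.341654 + 0.023578·21 = 2.836795
residual = y − ŷ = 3.1 − 2.836795 = 0.263205

0.2632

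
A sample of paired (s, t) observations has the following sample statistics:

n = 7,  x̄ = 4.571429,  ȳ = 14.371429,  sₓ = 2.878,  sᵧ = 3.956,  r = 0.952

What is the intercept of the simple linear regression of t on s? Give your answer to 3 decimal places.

8.389

b = r · sᵧ/sₓ = 0.952 · 3.956/2.878 = 1.308587
a = ȳ − b·x̄ = 14.371429 − 1.308587·4.571429 = 8.389319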